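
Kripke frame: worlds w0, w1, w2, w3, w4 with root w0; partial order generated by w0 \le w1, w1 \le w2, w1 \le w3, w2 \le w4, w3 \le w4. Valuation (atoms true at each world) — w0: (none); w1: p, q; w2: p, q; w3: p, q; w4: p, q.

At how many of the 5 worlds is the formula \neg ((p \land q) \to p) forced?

0

w0: does not force it — w0 \nVdash \neg ((p \land q) \to p) since w0 is accessible from w0 and w0 \Vdash (p \land q) \to p.
w1: does not force it — w1 \nVdash \neg ((p \land q) \to p) since w1 is accessible from w1 and w1 \Vdash (p \land q) \to p.
w2: does not force it — w2 \nVdash \neg ((p \land q) \to p) since w2 is accessible from w2 and w2 \Vdash (p \land q) \to p.
w3: does not force it.
w4: does not force it.
Worlds forcing the formula: { }.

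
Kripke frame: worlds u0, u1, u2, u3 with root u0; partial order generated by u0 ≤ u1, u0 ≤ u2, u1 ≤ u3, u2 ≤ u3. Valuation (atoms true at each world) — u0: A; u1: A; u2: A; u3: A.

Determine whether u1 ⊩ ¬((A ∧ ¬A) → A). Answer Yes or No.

u1 ⊮ ¬((A ∧ ¬A) → A) since u1 is accessible from u1 and u1 ⊩ (A ∧ ¬A) → A.
u1 ⊩ (A ∧ ¬A) → A vacuously: no world accessible from u1 forces the antecedent A ∧ ¬A.

No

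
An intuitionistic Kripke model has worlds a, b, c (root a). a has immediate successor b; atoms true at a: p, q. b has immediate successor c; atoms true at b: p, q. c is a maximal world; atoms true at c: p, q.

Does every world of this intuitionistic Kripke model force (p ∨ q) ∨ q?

Yes

a ⊩ (p ∨ q) ∨ q via the disjunct p ∨ q.
Since the root a forces (p ∨ q) ∨ q and forcing is persistent (monotone upward), every world forces it.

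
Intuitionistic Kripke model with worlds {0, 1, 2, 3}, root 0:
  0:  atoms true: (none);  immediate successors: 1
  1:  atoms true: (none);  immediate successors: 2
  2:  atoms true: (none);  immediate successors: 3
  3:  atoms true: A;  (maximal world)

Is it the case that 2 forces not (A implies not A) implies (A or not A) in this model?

No

2 does not force not (A implies not A) implies (A or not A): already at 2 itself, 2 forces not (A implies not A) but 2 does not force A or not A.
2 does not force A or not A: neither disjunct is forced at 2.
2 lacks atom A, so 2 does not force A.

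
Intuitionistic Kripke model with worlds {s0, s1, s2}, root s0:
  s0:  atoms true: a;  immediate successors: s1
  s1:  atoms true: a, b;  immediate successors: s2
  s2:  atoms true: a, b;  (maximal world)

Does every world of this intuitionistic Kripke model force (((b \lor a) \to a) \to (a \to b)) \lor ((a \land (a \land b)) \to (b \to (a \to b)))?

Yes

s0 \Vdash (((b \lor a) \to a) \to (a \to b)) \lor ((a \land (a \land b)) \to (b \to (a \to b))) via the disjunct (a \land (a \land b)) \to (b \to (a \to b)).
Since the root s0 forces (((b \lor a) \to a) \to (a \to b)) \lor ((a \land (a \land b)) \to (b \to (a \to b))) and forcing is persistent (monotone upward), every world forces it.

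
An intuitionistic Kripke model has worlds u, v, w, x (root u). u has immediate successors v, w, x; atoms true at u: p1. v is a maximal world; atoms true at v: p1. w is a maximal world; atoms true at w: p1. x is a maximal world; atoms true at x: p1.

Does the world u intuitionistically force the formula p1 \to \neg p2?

Yes

u \Vdash p1 \to \neg p2: every world accessible from u that forces p1 (namely u, v, w, x) also forces \neg p2.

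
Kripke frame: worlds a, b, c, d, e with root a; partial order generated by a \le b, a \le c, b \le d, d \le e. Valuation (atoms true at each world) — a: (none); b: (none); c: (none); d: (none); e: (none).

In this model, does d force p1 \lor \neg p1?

d \Vdash p1 \lor \neg p1 via the disjunct \neg p1.

Yes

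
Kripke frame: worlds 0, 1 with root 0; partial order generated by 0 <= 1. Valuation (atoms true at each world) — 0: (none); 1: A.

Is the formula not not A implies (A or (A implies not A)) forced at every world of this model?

Not every world: 0 does not force not not A implies (A or (A implies not A)).
0 does not force not not A implies (A or (A implies not A)): already at 0 itself, 0 forces not not A but 0 does not force A or (A implies not A).
0 does not force A or (A implies not A): neither disjunct is forced at 0.
0 lacks atom A, so 0 does not force A.

No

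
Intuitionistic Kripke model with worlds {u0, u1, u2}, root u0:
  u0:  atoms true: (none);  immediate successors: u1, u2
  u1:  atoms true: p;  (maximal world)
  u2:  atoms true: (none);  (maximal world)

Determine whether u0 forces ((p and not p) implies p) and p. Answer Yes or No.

u0 does not force ((p and not p) implies p) and p since u0 fails p.

No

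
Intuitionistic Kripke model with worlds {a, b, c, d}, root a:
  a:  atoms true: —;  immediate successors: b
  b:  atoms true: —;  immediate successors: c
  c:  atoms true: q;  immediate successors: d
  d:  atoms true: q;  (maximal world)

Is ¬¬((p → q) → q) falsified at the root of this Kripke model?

No

a ⊩ ¬¬((p → q) → q): no world accessible from a forces ¬((p → q) → q).
So the root a forces ¬¬((p → q) → q); the model is not a countermodel.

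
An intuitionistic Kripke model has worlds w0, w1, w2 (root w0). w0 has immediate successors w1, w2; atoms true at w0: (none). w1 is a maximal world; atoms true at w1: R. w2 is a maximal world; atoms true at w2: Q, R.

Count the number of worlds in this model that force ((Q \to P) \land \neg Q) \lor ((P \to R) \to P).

1

w0: does not force it — w0 \nVdash ((Q \to P) \land \neg Q) \lor ((P \to R) \to P): neither disjunct is forced at w0.
w1: forces it.
w2: does not force it — w2 \nVdash ((Q \to P) \land \neg Q) \lor ((P \to R) \to P): neither disjunct is forced at w2.
Worlds forcing the formula: {w1}.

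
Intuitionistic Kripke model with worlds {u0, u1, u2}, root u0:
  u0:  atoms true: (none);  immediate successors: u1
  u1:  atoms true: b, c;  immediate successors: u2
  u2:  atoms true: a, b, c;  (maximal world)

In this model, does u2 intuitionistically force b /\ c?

u2 ||- b /\ c since u2 forces both conjuncts.

Yes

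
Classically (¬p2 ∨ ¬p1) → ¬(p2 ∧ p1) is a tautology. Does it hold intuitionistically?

This is a constructively valid De Morgan direction (disjunction of negations to negated conjunction), which is intuitionistically derivable.
If ¬p2 holds at a world then no accessible world forces p2, hence none forces p2 ∧ p1; likewise for ¬p1.

Yes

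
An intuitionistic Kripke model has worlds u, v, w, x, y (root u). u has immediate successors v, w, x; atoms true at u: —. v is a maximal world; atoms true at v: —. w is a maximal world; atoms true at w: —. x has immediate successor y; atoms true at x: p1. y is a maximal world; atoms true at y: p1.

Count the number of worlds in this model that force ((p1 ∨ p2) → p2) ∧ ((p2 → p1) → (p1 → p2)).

u: does not force it — u ⊮ ((p1 ∨ p2) → p2) ∧ ((p2 → p1) → (p1 → p2)) since u fails (p1 ∨ p2) → p2.
v: forces it.
w: forces it.
x: does not force it.
y: does not force it.
Worlds forcing the formula: {v, w}.

2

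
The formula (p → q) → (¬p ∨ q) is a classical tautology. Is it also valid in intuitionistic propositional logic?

This is the material-implication-as-disjunction principle, which is not intuitionistically valid.
A Kripke countermodel: worlds 0, 1; order generated by 0 ≤ 1; atoms true at each world — 0:{}; 1:{p,q}.
0 ⊮ (p → q) → (¬p ∨ q): already at 0 itself, 0 ⊩ p → q but 0 ⊮ ¬p ∨ q.
0 ⊮ ¬p ∨ q: neither disjunct is forced at 0.
0 ⊮ ¬p since 1 is accessible from 0 and 1 ⊩ p.
So the root 0 does not force the formula.

No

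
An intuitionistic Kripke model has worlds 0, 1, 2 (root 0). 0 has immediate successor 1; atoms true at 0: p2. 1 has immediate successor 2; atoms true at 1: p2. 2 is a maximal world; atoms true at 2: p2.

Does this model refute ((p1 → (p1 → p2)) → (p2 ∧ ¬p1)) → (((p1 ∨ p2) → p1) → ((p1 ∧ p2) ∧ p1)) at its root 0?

0 ⊩ ((p1 → (p1 → p2)) → (p2 ∧ ¬p1)) → (((p1 ∨ p2) → p1) → ((p1 ∧ p2) ∧ p1)): every world accessible from 0 that forces (p1 → (p1 → p2)) → (p2 ∧ ¬p1) (namely 0, 1, 2) also forces ((p1 ∨ p2) → p1) → ((p1 ∧ p2) ∧ p1).
So the root 0 forces ((p1 → (p1 → p2)) → (p2 ∧ ¬p1)) → (((p1 ∨ p2) → p1) → ((p1 ∧ p2) ∧ p1)); the model is not a countermodel.

No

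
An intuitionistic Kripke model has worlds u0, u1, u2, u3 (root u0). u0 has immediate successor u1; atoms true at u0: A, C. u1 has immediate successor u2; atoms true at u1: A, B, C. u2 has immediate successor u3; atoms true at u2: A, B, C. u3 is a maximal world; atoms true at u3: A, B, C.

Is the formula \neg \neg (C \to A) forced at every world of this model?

u0 \Vdash \neg \neg (C \to A): no world accessible from u0 forces \neg (C \to A).
Since the root u0 forces \neg \neg (C \to A) and forcing is persistent (monotone upward), every world forces it.

Yes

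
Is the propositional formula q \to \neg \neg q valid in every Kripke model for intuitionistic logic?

This is double-negation introduction, which is intuitionistically derivable.
If a world forces q then every accessible world forces q (persistence), so none forces \neg q; hence \neg \neg q.

Yes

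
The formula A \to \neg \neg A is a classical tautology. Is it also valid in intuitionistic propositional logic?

Yes

This is double-negation introduction, which is intuitionistically derivable.
If a world forces A then every accessible world forces A (persistence), so none forces \neg A; hence \neg \neg A.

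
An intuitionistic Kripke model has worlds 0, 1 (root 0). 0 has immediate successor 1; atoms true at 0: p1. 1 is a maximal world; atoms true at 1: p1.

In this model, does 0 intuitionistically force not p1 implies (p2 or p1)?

0 forces not p1 implies (p2 or p1) vacuously: no world accessible from 0 forces the antecedent not p1.

Yes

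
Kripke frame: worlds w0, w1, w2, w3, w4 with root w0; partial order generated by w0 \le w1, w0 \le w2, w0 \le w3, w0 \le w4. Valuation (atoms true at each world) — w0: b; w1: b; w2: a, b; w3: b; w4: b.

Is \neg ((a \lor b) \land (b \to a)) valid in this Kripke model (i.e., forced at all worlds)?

No

Not every world: w0 \nVdash \neg ((a \lor b) \land (b \to a)).
w0 \nVdash \neg ((a \lor b) \land (b \to a)) since w2 is accessible from w0 and w2 \Vdash (a \lor b) \land (b \to a).
w2 \Vdash (a \lor b) \land (b \to a) since w2 forces both conjuncts.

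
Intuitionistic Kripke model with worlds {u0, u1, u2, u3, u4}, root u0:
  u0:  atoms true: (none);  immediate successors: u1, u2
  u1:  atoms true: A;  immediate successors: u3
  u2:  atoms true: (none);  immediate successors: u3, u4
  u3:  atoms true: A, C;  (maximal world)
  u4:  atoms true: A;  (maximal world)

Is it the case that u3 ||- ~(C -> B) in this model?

Yes

u3 ||- ~(C -> B): no world accessible from u3 forces C -> B.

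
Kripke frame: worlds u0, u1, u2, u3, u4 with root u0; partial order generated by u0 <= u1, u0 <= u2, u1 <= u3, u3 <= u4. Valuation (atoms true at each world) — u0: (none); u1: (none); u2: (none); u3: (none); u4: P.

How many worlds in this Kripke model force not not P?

u0: does not force it — u0 does not force not not P since u2 is accessible from u0 and u2 forces not P.
u1: forces it.
u2: does not force it.
u3: forces it.
u4: forces it.
Worlds forcing the formula: {u1, u3, u4}.

3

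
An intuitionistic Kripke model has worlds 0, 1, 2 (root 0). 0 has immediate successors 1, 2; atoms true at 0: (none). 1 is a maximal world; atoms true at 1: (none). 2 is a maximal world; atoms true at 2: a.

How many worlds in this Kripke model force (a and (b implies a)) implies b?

1

0: does not force it — 0 does not force (a and (b implies a)) implies b: at the accessible world 2, 2 forces a and (b implies a) but 2 does not force b.
1: forces it.
2: does not force it.
Worlds forcing the formula: {1}.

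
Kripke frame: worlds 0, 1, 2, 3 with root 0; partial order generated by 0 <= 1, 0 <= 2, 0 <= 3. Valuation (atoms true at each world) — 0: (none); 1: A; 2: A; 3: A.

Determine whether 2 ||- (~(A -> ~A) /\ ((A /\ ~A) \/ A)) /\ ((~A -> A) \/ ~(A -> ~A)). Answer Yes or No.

2 ||- (~(A -> ~A) /\ ((A /\ ~A) \/ A)) /\ ((~A -> A) \/ ~(A -> ~A)) since 2 forces both conjuncts.

Yes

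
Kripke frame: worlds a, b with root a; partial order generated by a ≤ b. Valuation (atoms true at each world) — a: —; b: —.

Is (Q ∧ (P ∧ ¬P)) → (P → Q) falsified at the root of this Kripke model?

a ⊩ (Q ∧ (P ∧ ¬P)) → (P → Q) vacuously: no world accessible from a forces the antecedent Q ∧ (P ∧ ¬P).
So the root a forces (Q ∧ (P ∧ ¬P)) → (P → Q); the model is not a countermodel.

No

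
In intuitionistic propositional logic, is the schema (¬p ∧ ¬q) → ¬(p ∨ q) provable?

Yes

This is a constructively valid De Morgan direction (conjunction of negations to negated disjunction), which is intuitionistically derivable.
If both ¬p and ¬q hold at a world, no accessible world forces p or forces q, so none forces p ∨ q.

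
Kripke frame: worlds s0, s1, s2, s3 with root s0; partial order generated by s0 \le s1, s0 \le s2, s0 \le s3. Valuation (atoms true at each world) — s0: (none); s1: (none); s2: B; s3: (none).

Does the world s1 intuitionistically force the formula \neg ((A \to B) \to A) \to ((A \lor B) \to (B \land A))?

s1 \Vdash \neg ((A \to B) \to A) \to ((A \lor B) \to (B \land A)): every world accessible from s1 that forces \neg ((A \to B) \to A) (namely s1) also forces (A \lor B) \to (B \land A).

Yes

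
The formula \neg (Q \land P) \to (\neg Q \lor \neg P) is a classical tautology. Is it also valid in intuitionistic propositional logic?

No

This is the constructively invalid direction of De Morgan's law for conjunction, which is not intuitionistically valid.
A Kripke countermodel: worlds u, v, w; order generated by u \le v, u \le w; atoms true at each world — u:{}; v:{Q}; w:{P}.
u \nVdash \neg (Q \land P) \to (\neg Q \lor \neg P): already at u itself, u \Vdash \neg (Q \land P) but u \nVdash \neg Q \lor \neg P.
u \nVdash \neg Q \lor \neg P: neither disjunct is forced at u.
u \nVdash \neg Q since v is accessible from u and v \Vdash Q.
So the root u does not force the formula.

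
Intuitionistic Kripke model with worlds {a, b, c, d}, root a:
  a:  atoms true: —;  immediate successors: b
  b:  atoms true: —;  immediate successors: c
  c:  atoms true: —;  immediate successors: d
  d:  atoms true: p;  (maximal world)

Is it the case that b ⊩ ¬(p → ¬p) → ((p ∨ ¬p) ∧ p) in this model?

b ⊮ ¬(p → ¬p) → ((p ∨ ¬p) ∧ p): already at b itself, b ⊩ ¬(p → ¬p) but b ⊮ (p ∨ ¬p) ∧ p.
b ⊮ (p ∨ ¬p) ∧ p since b fails p ∨ ¬p.

No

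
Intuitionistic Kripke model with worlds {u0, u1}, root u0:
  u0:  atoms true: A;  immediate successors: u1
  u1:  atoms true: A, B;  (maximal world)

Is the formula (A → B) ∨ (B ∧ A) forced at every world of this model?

Not every world: u0 ⊮ (A → B) ∨ (B ∧ A).
u0 ⊮ (A → B) ∨ (B ∧ A): neither disjunct is forced at u0.
u0 ⊮ A → B: already at u0 itself, u0 ⊩ A but u0 ⊮ B.
u0 lacks atom B, so u0 ⊮ B.

No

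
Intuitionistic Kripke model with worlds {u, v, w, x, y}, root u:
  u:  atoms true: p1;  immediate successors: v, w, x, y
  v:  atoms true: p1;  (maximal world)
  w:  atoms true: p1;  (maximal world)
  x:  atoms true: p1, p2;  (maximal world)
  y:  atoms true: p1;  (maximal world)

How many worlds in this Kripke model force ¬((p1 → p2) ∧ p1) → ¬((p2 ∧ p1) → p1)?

u: does not force it — u ⊮ ¬((p1 → p2) ∧ p1) → ¬((p2 ∧ p1) → p1): at the accessible world v, v ⊩ ¬((p1 → p2) ∧ p1) but v ⊮ ¬((p2 ∧ p1) → p1).
v: does not force it — v ⊮ ¬((p1 → p2) ∧ p1) → ¬((p2 ∧ p1) → p1): already at v itself, v ⊩ ¬((p1 → p2) ∧ p1) but v ⊮ ¬((p2 ∧ p1) → p1).
w: does not force it.
x: forces it.
y: does not force it.
Worlds forcing the formula: {x}.

1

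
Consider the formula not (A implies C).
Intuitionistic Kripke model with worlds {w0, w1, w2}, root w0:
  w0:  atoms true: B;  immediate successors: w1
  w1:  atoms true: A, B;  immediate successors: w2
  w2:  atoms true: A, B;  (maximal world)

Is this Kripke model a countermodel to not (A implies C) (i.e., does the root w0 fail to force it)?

w0 forces not (A implies C): no world accessible from w0 forces A implies C.
So the root w0 forces not (A implies C); the model is not a countermodel.

No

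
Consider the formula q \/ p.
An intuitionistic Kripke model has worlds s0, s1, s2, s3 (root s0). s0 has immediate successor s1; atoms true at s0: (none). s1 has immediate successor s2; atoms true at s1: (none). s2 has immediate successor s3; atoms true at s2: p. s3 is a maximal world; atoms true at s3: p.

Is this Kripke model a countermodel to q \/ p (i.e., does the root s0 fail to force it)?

Yes

s0 ||-/- q \/ p: neither disjunct is forced at s0.
s0 lacks atom q, so s0 ||-/- q.
So the root s0 does not force q \/ p; the model is a countermodel.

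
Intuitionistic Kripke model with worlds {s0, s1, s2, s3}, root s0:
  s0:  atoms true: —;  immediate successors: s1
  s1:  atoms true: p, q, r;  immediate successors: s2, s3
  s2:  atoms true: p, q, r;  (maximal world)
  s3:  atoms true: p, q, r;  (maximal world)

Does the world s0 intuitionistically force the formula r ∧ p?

No

s0 ⊮ r ∧ p since s0 fails r.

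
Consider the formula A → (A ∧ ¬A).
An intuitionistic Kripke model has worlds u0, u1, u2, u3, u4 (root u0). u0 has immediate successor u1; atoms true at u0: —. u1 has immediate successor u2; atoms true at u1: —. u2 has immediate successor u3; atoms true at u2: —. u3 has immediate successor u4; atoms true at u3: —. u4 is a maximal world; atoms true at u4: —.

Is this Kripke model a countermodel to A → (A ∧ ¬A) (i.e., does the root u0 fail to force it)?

u0 ⊩ A → (A ∧ ¬A) vacuously: no world accessible from u0 forces the antecedent A.
So the root u0 forces A → (A ∧ ¬A); the model is not a countermodel.

No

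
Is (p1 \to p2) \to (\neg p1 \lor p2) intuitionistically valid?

This is the material-implication-as-disjunction principle, which is not intuitionistically valid.
A Kripke countermodel: worlds 0, 1; order generated by 0 \le 1; atoms true at each world — 0:{}; 1:{p1,p2}.
0 \nVdash (p1 \to p2) \to (\neg p1 \lor p2): already at 0 itself, 0 \Vdash p1 \to p2 but 0 \nVdash \neg p1 \lor p2.
0 \nVdash \neg p1 \lor p2: neither disjunct is forced at 0.
0 \nVdash \neg p1 since 1 is accessible from 0 and 1 \Vdash p1.
So the root 0 does not force the formula.

No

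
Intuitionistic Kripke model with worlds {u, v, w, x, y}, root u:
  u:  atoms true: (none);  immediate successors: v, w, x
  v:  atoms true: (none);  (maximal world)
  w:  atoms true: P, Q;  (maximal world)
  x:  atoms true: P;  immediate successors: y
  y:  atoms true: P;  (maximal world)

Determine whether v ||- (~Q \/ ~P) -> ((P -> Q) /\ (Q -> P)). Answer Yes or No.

Yes

v ||- (~Q \/ ~P) -> ((P -> Q) /\ (Q -> P)): every world accessible from v that forces ~Q \/ ~P (namely v) also forces (P -> Q) /\ (Q -> P).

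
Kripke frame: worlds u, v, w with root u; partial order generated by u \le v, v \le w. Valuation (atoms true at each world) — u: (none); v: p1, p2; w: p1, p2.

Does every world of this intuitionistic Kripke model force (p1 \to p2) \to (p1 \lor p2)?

Not every world: u \nVdash (p1 \to p2) \to (p1 \lor p2).
u \nVdash (p1 \to p2) \to (p1 \lor p2): already at u itself, u \Vdash p1 \to p2 but u \nVdash p1 \lor p2.
u \nVdash p1 \lor p2: neither disjunct is forced at u.
u lacks atom p1, so u \nVdash p1.

No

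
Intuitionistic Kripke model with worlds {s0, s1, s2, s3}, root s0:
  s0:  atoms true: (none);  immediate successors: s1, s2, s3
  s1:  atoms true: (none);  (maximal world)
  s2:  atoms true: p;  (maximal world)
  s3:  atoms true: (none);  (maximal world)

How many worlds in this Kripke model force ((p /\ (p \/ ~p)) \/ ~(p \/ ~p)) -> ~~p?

4

s0: forces it.
s1: forces it.
s2: forces it.
s3: forces it.
Worlds forcing the formula: {s0, s1, s2, s3}.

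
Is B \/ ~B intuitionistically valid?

This is the law of excluded middle, which is not intuitionistically valid.
A Kripke countermodel: worlds w0, w1; order generated by w0 <= w1; atoms true at each world — w0:{}; w1:{B}.
w0 ||-/- B \/ ~B: neither disjunct is forced at w0.
w0 lacks atom B, so w0 ||-/- B.
So the root w0 does not force the formula.

No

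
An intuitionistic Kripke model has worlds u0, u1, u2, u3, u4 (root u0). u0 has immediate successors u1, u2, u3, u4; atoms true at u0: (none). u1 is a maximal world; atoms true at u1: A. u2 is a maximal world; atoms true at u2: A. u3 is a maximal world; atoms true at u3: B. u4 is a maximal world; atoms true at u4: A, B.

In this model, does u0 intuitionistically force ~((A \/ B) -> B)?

No

u0 ||-/- ~((A \/ B) -> B) since u3 is accessible from u0 and u3 ||- (A \/ B) -> B.
u3 ||- (A \/ B) -> B: every world accessible from u3 that forces A \/ B (namely u3) also forces B.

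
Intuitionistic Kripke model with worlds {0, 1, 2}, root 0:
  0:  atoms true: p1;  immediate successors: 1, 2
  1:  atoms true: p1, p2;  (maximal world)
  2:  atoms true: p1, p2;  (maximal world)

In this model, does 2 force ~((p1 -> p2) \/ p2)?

2 ||-/- ~((p1 -> p2) \/ p2) since 2 is accessible from 2 and 2 ||- (p1 -> p2) \/ p2.
2 ||- (p1 -> p2) \/ p2 via the disjunct p1 -> p2.

No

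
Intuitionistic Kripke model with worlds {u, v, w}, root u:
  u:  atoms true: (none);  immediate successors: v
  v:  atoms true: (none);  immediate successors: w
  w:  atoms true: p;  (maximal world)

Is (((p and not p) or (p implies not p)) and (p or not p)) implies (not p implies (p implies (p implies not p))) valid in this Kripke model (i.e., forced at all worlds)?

Yes

u forces (((p and not p) or (p implies not p)) and (p or not p)) implies (not p implies (p implies (p implies not p))) vacuously: no world accessible from u forces the antecedent ((p and not p) or (p implies not p)) and (p or not p).
Since the root u forces (((p and not p) or (p implies not p)) and (p or not p)) implies (not p implies (p implies (p implies not p))) and forcing is persistent (monotone upward), every world forces it.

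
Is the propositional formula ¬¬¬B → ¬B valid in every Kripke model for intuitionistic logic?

This is triple-negation reduction, which is intuitionistically derivable.
Assume ¬¬¬B and suppose B. Then ¬¬B (double-negation introduction), contradicting ¬¬¬B. So ¬B.

Yes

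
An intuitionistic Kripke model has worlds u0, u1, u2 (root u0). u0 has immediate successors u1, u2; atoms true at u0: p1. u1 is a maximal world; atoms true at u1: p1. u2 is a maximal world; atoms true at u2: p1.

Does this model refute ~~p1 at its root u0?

u0 ||- ~~p1: no world accessible from u0 forces ~p1.
So the root u0 forces ~~p1; the model is not a countermodel.

No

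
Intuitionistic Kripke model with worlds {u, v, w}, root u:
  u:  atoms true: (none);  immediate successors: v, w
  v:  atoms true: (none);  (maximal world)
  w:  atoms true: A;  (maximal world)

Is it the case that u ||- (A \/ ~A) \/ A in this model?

u ||-/- (A \/ ~A) \/ A: neither disjunct is forced at u.
u ||-/- A \/ ~A: neither disjunct is forced at u.
u lacks atom A, so u ||-/- A.

No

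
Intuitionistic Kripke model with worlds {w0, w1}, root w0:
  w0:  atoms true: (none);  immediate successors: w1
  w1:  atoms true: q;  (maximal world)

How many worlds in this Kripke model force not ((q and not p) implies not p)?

0

w0: does not force it — w0 does not force not ((q and not p) implies not p) since w0 is accessible from w0 and w0 forces (q and not p) implies not p.
w1: does not force it — w1 does not force not ((q and not p) implies not p) since w1 is accessible from w1 and w1 forces (q and not p) implies not p.
Worlds forcing the formula: { }.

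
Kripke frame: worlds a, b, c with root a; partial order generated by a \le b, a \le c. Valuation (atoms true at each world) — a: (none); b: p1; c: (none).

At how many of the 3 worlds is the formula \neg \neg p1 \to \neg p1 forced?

a: does not force it — a \nVdash \neg \neg p1 \to \neg p1: at the accessible world b, b \Vdash \neg \neg p1 but b \nVdash \neg p1.
b: does not force it — b \nVdash \neg \neg p1 \to \neg p1: already at b itself, b \Vdash \neg \neg p1 but b \nVdash \neg p1.
c: forces it.
Worlds forcing the formula: {c}.

1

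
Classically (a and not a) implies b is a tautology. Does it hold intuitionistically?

This is an instance of ex falso quodlibet, which is intuitionistically derivable.
No world can force both a and not a, so the antecedent a and not a is never forced and the implication holds vacuously at every world.

Yes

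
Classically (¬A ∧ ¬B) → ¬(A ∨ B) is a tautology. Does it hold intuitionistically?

This is a constructively valid De Morgan direction (conjunction of negations to negated disjunction), which is intuitionistically derivable.
If both ¬A and ¬B hold at a world, no accessible world forces A or forces B, so none forces A ∨ B.

Yes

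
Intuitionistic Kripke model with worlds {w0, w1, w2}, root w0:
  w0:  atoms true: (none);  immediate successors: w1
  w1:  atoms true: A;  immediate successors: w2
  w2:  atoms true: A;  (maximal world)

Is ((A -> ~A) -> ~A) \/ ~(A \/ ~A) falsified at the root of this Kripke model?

w0 ||- ((A -> ~A) -> ~A) \/ ~(A \/ ~A) via the disjunct (A -> ~A) -> ~A.
So the root w0 forces ((A -> ~A) -> ~A) \/ ~(A \/ ~A); the model is not a countermodel.

No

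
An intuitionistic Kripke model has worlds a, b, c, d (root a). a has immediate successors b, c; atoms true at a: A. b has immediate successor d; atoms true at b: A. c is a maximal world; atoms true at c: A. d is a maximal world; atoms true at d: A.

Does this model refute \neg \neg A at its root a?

a \Vdash \neg \neg A: no world accessible from a forces \neg A.
So the root a forces \neg \neg A; the model is not a countermodel.

No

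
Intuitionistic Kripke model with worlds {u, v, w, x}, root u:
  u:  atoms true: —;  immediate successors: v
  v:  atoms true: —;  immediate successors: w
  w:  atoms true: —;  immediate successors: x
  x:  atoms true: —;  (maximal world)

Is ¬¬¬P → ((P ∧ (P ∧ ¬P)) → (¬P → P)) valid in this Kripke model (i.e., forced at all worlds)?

u ⊩ ¬¬¬P → ((P ∧ (P ∧ ¬P)) → (¬P → P)): every world accessible from u that forces ¬¬¬P (namely u, v, w, x) also forces (P ∧ (P ∧ ¬P)) → (¬P → P).
Since the root u forces ¬¬¬P → ((P ∧ (P ∧ ¬P)) → (¬P → P)) and forcing is persistent (monotone upward), every world forces it.

Yes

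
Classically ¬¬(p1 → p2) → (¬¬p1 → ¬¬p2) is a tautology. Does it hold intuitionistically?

Yes

This is the distribution of double negation over implication, which is intuitionistically derivable.
Assume ¬¬(p1 → p2) and ¬¬p1; suppose ¬p2. Then p1 → p2 would give ¬p1 (by contraposition), contradicting ¬¬p1; so ¬(p1 → p2), contradicting ¬¬(p1 → p2). Hence ¬¬p2.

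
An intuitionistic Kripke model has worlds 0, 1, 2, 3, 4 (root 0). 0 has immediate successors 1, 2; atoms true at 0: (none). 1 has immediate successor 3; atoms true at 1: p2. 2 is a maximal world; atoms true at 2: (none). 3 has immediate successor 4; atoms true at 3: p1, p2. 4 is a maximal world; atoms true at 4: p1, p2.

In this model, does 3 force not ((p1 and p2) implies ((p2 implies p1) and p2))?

3 does not force not ((p1 and p2) implies ((p2 implies p1) and p2)) since 3 is accessible from 3 and 3 forces (p1 and p2) implies ((p2 implies p1) and p2).
3 forces (p1 and p2) implies ((p2 implies p1) and p2): every world accessible from 3 that forces p1 and p2 (namely 3, 4) also forces (p2 implies p1) and p2.

No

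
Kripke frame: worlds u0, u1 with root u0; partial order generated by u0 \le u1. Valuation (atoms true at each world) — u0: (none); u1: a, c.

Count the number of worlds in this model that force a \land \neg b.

u0: does not force it — u0 \nVdash a \land \neg b since u0 fails a.
u1: forces it.
Worlds forcing the formula: {u1}.

1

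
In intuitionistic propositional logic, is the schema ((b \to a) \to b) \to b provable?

No

This is Peirce's law, which is not intuitionistically valid.
A Kripke countermodel: worlds s0, s1; order generated by s0 \le s1; atoms true at each world — s0:{}; s1:{b}.
s0 \nVdash ((b \to a) \to b) \to b: already at s0 itself, s0 \Vdash (b \to a) \to b but s0 \nVdash b.
s0 lacks atom b, so s0 \nVdash b.
So the root s0 does not force the formula.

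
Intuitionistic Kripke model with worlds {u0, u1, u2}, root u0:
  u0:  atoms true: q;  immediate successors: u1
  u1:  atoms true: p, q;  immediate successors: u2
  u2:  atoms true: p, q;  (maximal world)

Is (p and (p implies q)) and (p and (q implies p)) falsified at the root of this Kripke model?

Yes

u0 does not force (p and (p implies q)) and (p and (q implies p)) since u0 fails p and (p implies q).
So the root u0 does not force (p and (p implies q)) and (p and (q implies p)); the model is a countermodel.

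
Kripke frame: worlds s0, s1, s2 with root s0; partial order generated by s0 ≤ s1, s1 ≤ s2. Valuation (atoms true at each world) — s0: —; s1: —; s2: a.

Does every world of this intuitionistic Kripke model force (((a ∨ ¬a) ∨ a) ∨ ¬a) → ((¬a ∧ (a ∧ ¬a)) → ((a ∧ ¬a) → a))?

Yes

s0 ⊩ (((a ∨ ¬a) ∨ a) ∨ ¬a) → ((¬a ∧ (a ∧ ¬a)) → ((a ∧ ¬a) → a)): every world accessible from s0 that forces ((a ∨ ¬a) ∨ a) ∨ ¬a (namely s2) also forces (¬a ∧ (a ∧ ¬a)) → ((a ∧ ¬a) → a).
Since the root s0 forces (((a ∨ ¬a) ∨ a) ∨ ¬a) → ((¬a ∧ (a ∧ ¬a)) → ((a ∧ ¬a) → a)) and forcing is persistent (monotone upward), every world forces it.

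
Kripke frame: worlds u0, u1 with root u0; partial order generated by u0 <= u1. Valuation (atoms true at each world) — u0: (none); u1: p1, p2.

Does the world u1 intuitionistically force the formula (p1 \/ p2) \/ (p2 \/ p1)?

Yes

u1 ||- (p1 \/ p2) \/ (p2 \/ p1) via the disjunct p1 \/ p2.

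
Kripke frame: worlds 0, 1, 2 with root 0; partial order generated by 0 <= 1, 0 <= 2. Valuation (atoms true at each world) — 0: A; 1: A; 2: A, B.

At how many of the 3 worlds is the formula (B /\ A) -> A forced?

3

0: forces it.
1: forces it.
2: forces it.
Worlds forcing the formula: {0, 1, 2}.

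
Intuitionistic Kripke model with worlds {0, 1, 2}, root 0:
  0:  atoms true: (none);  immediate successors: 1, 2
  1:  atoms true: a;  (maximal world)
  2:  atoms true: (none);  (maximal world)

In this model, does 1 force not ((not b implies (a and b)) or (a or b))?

No

1 does not force not ((not b implies (a and b)) or (a or b)) since 1 is accessible from 1 and 1 forces (not b implies (a and b)) or (a or b).
1 forces (not b implies (a and b)) or (a or b) via the disjunct a or b.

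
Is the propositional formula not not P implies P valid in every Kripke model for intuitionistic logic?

This is double-negation elimination, which is not intuitionistically valid.
A Kripke countermodel: worlds u, v; order generated by u <= v; atoms true at each world — u:{}; v:{P}.
u does not force not not P implies P: already at u itself, u forces not not P but u does not force P.
u lacks atom P, so u does not force P.
So the root u does not force the formula.

No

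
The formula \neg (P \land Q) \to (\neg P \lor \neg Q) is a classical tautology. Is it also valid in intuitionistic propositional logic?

No

This is the constructively invalid direction of De Morgan's law for conjunction, which is not intuitionistically valid.
A Kripke countermodel: worlds s0, s1, s2; order generated by s0 \le s1, s0 \le s2; atoms true at each world — s0:{}; s1:{P}; s2:{Q}.
s0 \nVdash \neg (P \land Q) \to (\neg P \lor \neg Q): already at s0 itself, s0 \Vdash \neg (P \land Q) but s0 \nVdash \neg P \lor \neg Q.
s0 \nVdash \neg P \lor \neg Q: neither disjunct is forced at s0.
s0 \nVdash \neg P since s1 is accessible from s0 and s1 \Vdash P.
So the root s0 does not force the formula.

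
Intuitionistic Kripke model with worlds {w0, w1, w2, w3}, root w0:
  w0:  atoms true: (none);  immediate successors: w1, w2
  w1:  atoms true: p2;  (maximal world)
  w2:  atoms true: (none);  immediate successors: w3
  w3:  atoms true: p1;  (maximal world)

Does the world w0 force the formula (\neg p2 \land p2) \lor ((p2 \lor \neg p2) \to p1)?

No

w0 \nVdash (\neg p2 \land p2) \lor ((p2 \lor \neg p2) \to p1): neither disjunct is forced at w0.
w0 \nVdash \neg p2 \land p2 since w0 fails \neg p2.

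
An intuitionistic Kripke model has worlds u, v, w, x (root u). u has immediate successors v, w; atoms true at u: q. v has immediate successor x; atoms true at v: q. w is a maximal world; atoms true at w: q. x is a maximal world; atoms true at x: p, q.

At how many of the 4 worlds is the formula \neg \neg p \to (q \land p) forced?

2

u: does not force it — u \nVdash \neg \neg p \to (q \land p): at the accessible world v, v \Vdash \neg \neg p but v \nVdash q \land p.
v: does not force it.
w: forces it.
x: forces it.
Worlds forcing the formula: {w, x}.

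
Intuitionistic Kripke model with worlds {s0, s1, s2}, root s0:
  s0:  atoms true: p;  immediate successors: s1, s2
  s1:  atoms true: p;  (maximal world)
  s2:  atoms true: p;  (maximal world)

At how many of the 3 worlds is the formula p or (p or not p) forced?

s0: forces it.
s1: forces it.
s2: forces it.
Worlds forcing the formula: {s0, s1, s2}.

3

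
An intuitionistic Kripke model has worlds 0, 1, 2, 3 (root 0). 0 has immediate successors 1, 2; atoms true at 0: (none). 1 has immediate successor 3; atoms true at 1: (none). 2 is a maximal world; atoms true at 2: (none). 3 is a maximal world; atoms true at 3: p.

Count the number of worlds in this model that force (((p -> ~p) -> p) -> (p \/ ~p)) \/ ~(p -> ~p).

3

0: does not force it — 0 ||-/- (((p -> ~p) -> p) -> (p \/ ~p)) \/ ~(p -> ~p): neither disjunct is forced at 0.
1: forces it.
2: forces it.
3: forces it.
Worlds forcing the formula: {1, 2, 3}.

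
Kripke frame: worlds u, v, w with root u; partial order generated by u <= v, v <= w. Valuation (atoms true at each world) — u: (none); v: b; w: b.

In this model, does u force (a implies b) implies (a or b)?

No

u does not force (a implies b) implies (a or b): already at u itself, u forces a implies b but u does not force a or b.
u does not force a or b: neither disjunct is forced at u.
u lacks atom a, so u does not force a.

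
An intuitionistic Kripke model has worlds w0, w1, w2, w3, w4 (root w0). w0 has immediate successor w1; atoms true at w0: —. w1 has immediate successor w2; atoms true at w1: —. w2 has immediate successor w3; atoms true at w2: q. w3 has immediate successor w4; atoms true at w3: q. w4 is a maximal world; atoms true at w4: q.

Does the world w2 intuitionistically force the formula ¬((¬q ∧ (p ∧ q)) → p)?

w2 ⊮ ¬((¬q ∧ (p ∧ q)) → p) since w2 is accessible from w2 and w2 ⊩ (¬q ∧ (p ∧ q)) → p.
w2 ⊩ (¬q ∧ (p ∧ q)) → p vacuously: no world accessible from w2 forces the antecedent ¬q ∧ (p ∧ q).

No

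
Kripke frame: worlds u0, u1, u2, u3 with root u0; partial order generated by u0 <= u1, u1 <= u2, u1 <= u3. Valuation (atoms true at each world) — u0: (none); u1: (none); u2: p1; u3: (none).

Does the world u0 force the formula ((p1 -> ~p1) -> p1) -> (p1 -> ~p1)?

u0 ||-/- ((p1 -> ~p1) -> p1) -> (p1 -> ~p1): at the accessible world u2, u2 ||- (p1 -> ~p1) -> p1 but u2 ||-/- p1 -> ~p1.
u2 ||-/- p1 -> ~p1: already at u2 itself, u2 ||- p1 but u2 ||-/- ~p1.
u2 ||-/- ~p1 since u2 is accessible from u2 and u2 ||- p1.

No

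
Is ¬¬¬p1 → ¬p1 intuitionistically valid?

This is triple-negation reduction, which is intuitionistically derivable.
Assume ¬¬¬p1 and suppose p1. Then ¬¬p1 (double-negation introduction), contradicting ¬¬¬p1. So ¬p1.

Yes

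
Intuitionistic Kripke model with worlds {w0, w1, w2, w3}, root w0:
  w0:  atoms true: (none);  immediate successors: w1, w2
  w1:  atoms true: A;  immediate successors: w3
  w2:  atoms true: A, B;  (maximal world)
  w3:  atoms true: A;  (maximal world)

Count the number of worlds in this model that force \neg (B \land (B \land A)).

2

w0: does not force it — w0 \nVdash \neg (B \land (B \land A)) since w2 is accessible from w0 and w2 \Vdash B \land (B \land A).
w1: forces it.
w2: does not force it — w2 \nVdash \neg (B \land (B \land A)) since w2 is accessible from w2 and w2 \Vdash B \land (B \land A).
w3: forces it.
Worlds forcing the formula: {w1, w3}.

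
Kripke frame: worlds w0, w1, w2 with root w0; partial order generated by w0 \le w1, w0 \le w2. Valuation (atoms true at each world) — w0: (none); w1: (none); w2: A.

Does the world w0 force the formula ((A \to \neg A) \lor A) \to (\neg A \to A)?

w0 \nVdash ((A \to \neg A) \lor A) \to (\neg A \to A): at the accessible world w1, w1 \Vdash (A \to \neg A) \lor A but w1 \nVdash \neg A \to A.
w1 \nVdash \neg A \to A: already at w1 itself, w1 \Vdash \neg A but w1 \nVdash A.
w1 lacks atom A, so w1 \nVdash A.

No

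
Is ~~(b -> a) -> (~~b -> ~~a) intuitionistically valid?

This is the distribution of double negation over implication, which is intuitionistically derivable.
Assume ~~(b -> a) and ~~b; suppose ~a. Then b -> a would give ~b (by contraposition), contradicting ~~b; so ~(b -> a), contradicting ~~(b -> a). Hence ~~a.

Yes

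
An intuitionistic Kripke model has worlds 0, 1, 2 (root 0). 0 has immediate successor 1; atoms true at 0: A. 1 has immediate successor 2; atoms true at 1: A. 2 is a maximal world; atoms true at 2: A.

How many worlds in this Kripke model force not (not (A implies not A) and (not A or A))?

0

0: does not force it — 0 does not force not (not (A implies not A) and (not A or A)) since 0 is accessible from 0 and 0 forces not (A implies not A) and (not A or A).
1: does not force it — 1 does not force not (not (A implies not A) and (not A or A)) since 1 is accessible from 1 and 1 forces not (A implies not A) and (not A or A).
2: does not force it — 2 does not force not (not (A implies not A) and (not A or A)) since 2 is accessible from 2 and 2 forces not (A implies not A) and (not A or A).
Worlds forcing the formula: { }.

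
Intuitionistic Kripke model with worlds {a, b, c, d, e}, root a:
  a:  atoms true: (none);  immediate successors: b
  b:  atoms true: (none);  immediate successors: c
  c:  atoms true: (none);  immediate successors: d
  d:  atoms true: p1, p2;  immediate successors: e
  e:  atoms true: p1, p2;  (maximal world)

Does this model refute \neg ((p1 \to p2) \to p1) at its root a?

Yes

a \nVdash \neg ((p1 \to p2) \to p1) since d is accessible from a and d \Vdash (p1 \to p2) \to p1.
d \Vdash (p1 \to p2) \to p1: every world accessible from d that forces p1 \to p2 (namely d, e) also forces p1.
So the root a does not force \neg ((p1 \to p2) \to p1); the model is a countermodel.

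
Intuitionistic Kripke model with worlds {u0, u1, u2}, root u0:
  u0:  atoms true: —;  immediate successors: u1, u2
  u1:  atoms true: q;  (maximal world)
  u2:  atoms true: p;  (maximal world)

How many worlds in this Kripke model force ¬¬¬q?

u0: does not force it — u0 ⊮ ¬¬¬q since u1 is accessible from u0 and u1 ⊩ ¬¬q.
u1: does not force it — u1 ⊮ ¬¬¬q since u1 is accessible from u1 and u1 ⊩ ¬¬q.
u2: forces it.
Worlds forcing the formula: {u2}.

1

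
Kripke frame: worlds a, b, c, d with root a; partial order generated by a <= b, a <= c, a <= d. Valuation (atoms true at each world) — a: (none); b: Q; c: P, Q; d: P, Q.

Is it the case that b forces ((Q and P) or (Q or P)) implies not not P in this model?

b does not force ((Q and P) or (Q or P)) implies not not P: already at b itself, b forces (Q and P) or (Q or P) but b does not force not not P.
b does not force not not P since b is accessible from b and b forces not P.
b forces not P: no world accessible from b forces P.

No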